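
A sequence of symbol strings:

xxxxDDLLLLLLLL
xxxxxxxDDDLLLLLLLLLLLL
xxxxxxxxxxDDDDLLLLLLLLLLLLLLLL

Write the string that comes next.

Each string has the form x^{3n-2} D^{n} L^{4n}, where the shown terms are n = 2, 3, 4.
For the next term, n = 5, so the run lengths are 13, 5, 20.

xxxxxxxxxxxxxDDDDDLLLLLLLLLLLLLLLLLLLL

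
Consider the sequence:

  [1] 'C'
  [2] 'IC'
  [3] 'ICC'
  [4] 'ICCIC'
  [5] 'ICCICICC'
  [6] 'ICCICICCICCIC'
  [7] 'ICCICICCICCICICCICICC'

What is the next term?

From term 3 onward, concatenate the last term with the second-to-last: IC·C = ICC, ICC·IC = ICCIC, …
So term 8 is ICCICICCICCICICCICICC·ICCICICCICCIC.

ICCICICCICCICICCICICCICCICICCICCIC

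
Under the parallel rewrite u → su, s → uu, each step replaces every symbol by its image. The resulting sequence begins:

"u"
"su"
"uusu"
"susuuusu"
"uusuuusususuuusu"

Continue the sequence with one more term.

susuuusususuuusuuusuuusususuuusu

Applying the rule to each of the 16 symbols of uusuuusususuuusu gives the pieces su su uu su su su uu su uu su uu su su su uu su, which concatenate to the answer.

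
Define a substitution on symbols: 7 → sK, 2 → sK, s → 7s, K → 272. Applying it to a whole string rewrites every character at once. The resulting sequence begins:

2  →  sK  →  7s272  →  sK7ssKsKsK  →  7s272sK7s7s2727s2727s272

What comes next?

sK7ssKsKsK7s272sK7ssK7ssKsKsKsK7ssKsKsKsK7ssKsKsK

φ(7s272sK7s7s2727s2727s272) expands symbol-by-symbol to sK 7s sK sK sK 7s 272 sK 7s sK 7s sK sK sK sK 7s sK sK sK sK 7s sK sK sK; joining the 24 pieces gives the next term.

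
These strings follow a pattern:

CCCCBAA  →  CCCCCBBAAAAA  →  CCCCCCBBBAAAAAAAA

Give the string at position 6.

CCCCCCCCCBBBBBBAAAAAAAAAAAAAAAAA

Reading off run lengths: C runs 4, 5, 6; B runs 1, 2, 3; A runs 2, 5, 8 — each is linear in n (n = 1, 2, …).
Setting n = 6 gives 9, 6, 17 characters in each block.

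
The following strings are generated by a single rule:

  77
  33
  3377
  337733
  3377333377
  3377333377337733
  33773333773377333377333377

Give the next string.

Each term (from the third on) is the previous term followed by the one before it: term 3 = 33·77 = 3377.
The next term joins 33773333773377333377333377 and 3377333377337733.

337733337733773333773333773377333377337733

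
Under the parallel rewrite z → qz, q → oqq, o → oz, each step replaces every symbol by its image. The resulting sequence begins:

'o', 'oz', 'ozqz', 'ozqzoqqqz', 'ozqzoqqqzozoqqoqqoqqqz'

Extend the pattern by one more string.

ozqzoqqqzozoqqoqqoqqqzozqzozoqqoqqozoqqoqqozoqqoqqoqqqz

Replace each of the 22 characters of ozqzoqqqzozoqqoqqoqqqz in place — oz qz oqq qz oz oqq oqq oqq qz oz qz oz oqq oqq oz oqq oqq oz oqq oqq oqq qz — and concatenate.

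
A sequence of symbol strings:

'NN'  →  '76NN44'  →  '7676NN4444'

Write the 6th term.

7676767676NN4444444444

s(k+1) = 76·s(k)·44, so each term gains 76 as a prefix and 44 as a suffix.
From 7676NN4444, 3 further steps: 7676NN4444 → 767676NN444444 → 76767676NN44444444 → (answer).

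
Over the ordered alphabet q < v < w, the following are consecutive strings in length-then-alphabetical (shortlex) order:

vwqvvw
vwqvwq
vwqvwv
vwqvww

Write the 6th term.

vwqwqv

Stepping forward 2 times from vwqvww: vwqvww → vwqwqq, then the target.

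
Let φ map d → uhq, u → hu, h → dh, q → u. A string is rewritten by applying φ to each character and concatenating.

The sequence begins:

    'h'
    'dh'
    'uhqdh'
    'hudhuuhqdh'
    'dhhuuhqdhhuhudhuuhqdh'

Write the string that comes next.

uhqdhdhhuhudhuuhqdhdhhudhhuuhqdhhuhudhuuhqdh

Replace each of the 21 characters of dhhuuhqdhhuhudhuuhqdh in place — uhq dh dh hu hu dh u uhq dh dh hu dh hu uhq dh hu hu dh u uhq dh — and concatenate.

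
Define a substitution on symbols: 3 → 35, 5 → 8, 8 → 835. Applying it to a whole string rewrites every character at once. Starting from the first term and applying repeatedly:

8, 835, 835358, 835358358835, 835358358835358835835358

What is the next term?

835358358835358835835358358835835358835358358835

Applying the rule to each of the 24 symbols of 835358358835358835835358 gives the pieces 835 35 8 35 8 835 35 8 835 835 35 8 35 8 835 835 35 8 835 35 8 35 8 835, which concatenate to the answer.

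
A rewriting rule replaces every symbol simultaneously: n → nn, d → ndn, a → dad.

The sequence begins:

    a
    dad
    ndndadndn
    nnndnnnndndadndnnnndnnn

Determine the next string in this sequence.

nnnnnnndnnnnnnnnnndnnnndndadndnnnndnnnnnnnnnndnnnnnnn

φ(nnndnnnndndadndnnnndnnn) expands symbol-by-symbol to nn nn nn ndn nn nn nn nn ndn nn ndn dad ndn nn ndn nn nn nn nn ndn nn nn nn; joining the 23 pieces gives the next term.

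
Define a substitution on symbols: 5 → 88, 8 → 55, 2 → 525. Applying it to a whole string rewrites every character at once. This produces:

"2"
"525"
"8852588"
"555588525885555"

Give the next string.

Rewriting the 15 symbols of 555588525885555 one by one yields 88 88 88 88 55 55 88 525 88 55 55 88 88 88 88; concatenated:

8888888855558852588555588888888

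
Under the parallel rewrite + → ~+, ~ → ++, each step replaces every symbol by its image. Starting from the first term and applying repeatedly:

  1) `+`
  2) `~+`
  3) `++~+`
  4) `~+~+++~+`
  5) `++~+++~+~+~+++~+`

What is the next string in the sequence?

Rewriting the 16 symbols of ++~+++~+~+~+++~+ one by one yields ~+ ~+ ++ ~+ ~+ ~+ ++ ~+ ++ ~+ ++ ~+ ~+ ~+ ++ ~+; concatenated:

~+~+++~+~+~+++~+++~+++~+~+~+++~+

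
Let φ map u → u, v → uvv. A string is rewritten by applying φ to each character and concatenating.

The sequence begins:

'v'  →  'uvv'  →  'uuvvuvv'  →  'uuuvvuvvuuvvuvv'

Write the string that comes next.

uuuuvvuvvuuvvuvvuuuvvuvvuuvvuvv

φ(uuuvvuvvuuvvuvv) expands symbol-by-symbol to u u u uvv uvv u uvv uvv u u uvv uvv u uvv uvv; joining the 15 pieces gives the next term.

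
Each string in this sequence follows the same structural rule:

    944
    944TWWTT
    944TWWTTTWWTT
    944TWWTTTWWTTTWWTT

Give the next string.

944TWWTTTWWTTTWWTTTWWTT

Every step adds TWWTT to the end: s(k+1) = s(k)·TWWTT.
One more step from 944TWWTTTWWTTTWWTT gives the answer.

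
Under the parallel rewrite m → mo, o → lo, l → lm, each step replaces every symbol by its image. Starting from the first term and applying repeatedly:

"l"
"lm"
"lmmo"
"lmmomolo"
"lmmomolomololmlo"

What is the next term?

lmmomolomololmlomololmlolmmolmlo

Replace each of the 16 characters of lmmomolomololmlo in place — lm mo mo lo mo lo lm lo mo lo lm lo lm mo lm lo — and concatenate.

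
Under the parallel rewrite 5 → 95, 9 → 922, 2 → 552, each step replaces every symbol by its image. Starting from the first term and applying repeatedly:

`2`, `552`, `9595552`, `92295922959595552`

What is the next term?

φ(92295922959595552) expands symbol-by-symbol to 922 552 552 922 95 922 552 552 922 95 922 95 922 95 95 95 552; joining the 17 pieces gives the next term.

922552552922959225525529229592295922959595552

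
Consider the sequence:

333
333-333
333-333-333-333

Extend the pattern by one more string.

Every step duplicates the string with '-' between the halves.
So the next term is two copies of 333-333-333-333 with '-' between the halves.

333-333-333-333-333-333-333-333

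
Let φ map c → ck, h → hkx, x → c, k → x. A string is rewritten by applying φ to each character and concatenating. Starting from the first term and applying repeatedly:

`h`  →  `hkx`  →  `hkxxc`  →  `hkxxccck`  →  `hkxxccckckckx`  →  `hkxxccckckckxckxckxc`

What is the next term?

hkxxccckckckxckxckxcckxcckxcck

Replace each of the 20 characters of hkxxccckckckxckxckxc in place — hkx x c c ck ck ck x ck x ck x c ck x c ck x c ck — and concatenate.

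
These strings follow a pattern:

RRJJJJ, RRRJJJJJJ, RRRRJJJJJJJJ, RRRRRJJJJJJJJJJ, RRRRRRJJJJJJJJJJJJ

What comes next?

RRRRRRRJJJJJJJJJJJJJJ

The n-th term is n R's then 2n J's, where the shown terms are n = 2, 3, 4, 5, 6.
For the next term, n = 7, so the run lengths are 7, 14.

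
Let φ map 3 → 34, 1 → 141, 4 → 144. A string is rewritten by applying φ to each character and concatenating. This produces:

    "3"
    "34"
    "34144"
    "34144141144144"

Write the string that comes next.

φ(34144141144144) expands symbol-by-symbol to 34 144 141 144 144 141 144 141 141 144 144 141 144 144; joining the 14 pieces gives the next term.

34144141144144141144141141144144141144144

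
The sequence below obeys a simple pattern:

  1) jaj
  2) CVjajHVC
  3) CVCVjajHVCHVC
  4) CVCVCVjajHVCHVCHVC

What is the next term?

Every step adds CV to the front and HVC to the end of the previous string.
One more step from CVCVCVjajHVCHVCHVC gives the answer.

CVCVCVCVjajHVCHVCHVCHVC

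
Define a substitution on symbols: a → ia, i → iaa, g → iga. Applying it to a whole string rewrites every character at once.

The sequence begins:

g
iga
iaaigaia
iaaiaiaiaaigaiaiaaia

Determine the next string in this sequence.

Rewriting the 20 symbols of iaaiaiaiaaigaiaiaaia one by one yields iaa ia ia iaa ia iaa ia iaa ia ia iaa iga ia iaa ia iaa ia ia iaa ia; concatenated:

iaaiaiaiaaiaiaaiaiaaiaiaiaaigaiaiaaiaiaaiaiaiaaia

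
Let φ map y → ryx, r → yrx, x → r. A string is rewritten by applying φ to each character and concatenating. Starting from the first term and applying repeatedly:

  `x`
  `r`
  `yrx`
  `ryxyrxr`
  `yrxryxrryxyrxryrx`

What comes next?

Replace each of the 17 characters of yrxryxrryxyrxryrx in place — ryx yrx r yrx ryx r yrx yrx ryx r ryx yrx r yrx ryx yrx r — and concatenate.

ryxyrxryrxryxryrxyrxryxrryxyrxryrxryxyrxr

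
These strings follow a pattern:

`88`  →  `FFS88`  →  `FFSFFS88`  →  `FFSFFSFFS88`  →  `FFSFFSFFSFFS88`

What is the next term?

FFSFFSFFSFFSFFS88

The strings grow by a fixed prefix FFS each time.
One more step from FFSFFSFFSFFS88 gives the answer.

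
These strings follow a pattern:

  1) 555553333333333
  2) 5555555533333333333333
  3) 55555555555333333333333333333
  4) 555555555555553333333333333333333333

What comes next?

Each string has the form 5^{3n-1} 3^{4n+2}, where the shown terms are n = 2, 3, 4, 5.
At n = 6 the blocks have lengths 17, 26.

5555555555555555533333333333333333333333333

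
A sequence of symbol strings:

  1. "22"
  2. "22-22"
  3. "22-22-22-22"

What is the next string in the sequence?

Each string is two copies of the previous one joined by '-'.
So the next term is two copies of 22-22-22-22 with '-' between the halves.

22-22-22-22-22-22-22-22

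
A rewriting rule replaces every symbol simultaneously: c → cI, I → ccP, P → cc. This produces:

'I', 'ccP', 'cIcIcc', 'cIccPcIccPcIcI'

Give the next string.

Rewriting the 14 symbols of cIccPcIccPcIcI one by one yields cI ccP cI cI cc cI ccP cI cI cc cI ccP cI ccP; concatenated:

cIccPcIcIcccIccPcIcIcccIccPcIccP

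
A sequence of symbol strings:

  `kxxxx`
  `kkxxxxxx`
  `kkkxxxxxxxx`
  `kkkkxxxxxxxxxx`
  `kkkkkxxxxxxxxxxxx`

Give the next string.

kkkkkkxxxxxxxxxxxxxx

Reading off run lengths: k runs 1, 2, 3, 4, 5; x runs 4, 6, 8, 10, 12 — each is linear in n, where the shown terms are n = 2, 3, 4, 5, 6.
For the next term, n = 7, so the run lengths are 6, 14.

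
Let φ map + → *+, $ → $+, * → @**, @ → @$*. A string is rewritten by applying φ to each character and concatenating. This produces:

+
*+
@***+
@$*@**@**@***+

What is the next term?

@$*$+@**@$*@**@**@$*@**@**@$*@**@**@***+

Replace each of the 14 characters of @$*@**@**@***+ in place — @$* $+ @** @$* @** @** @$* @** @** @$* @** @** @** *+ — and concatenate.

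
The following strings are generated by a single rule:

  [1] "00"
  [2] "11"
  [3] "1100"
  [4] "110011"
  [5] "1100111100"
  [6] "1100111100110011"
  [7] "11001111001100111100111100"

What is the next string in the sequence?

Each term (from the third on) is the previous term followed by the one before it: term 3 = 11·00 = 1100.
The next term joins 11001111001100111100111100 and 1100111100110011.

110011110011001111001111001100111100110011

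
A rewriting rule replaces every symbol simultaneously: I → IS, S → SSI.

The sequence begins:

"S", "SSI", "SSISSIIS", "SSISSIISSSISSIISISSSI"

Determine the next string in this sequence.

Replace each of the 21 characters of SSISSIISSSISSIISISSSI in place — SSI SSI IS SSI SSI IS IS SSI SSI SSI IS SSI SSI IS IS SSI IS SSI SSI SSI IS — and concatenate.

SSISSIISSSISSIISISSSISSISSIISSSISSIISISSSIISSSISSISSIIS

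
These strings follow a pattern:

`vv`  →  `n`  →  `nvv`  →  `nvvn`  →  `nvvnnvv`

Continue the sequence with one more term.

nvvnnvvnvvn

From term 3 onward, concatenate the last term with the second-to-last: n·vv = nvv, nvv·n = nvvn, …
Continuing: nvvnnvv · nvvn gives term 6.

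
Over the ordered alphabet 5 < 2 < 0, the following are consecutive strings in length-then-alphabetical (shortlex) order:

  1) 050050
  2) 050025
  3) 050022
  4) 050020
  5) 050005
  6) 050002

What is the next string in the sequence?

Find the rightmost character of 050002 below 0, bump it to the next letter, and reset everything to its right to 5.

050000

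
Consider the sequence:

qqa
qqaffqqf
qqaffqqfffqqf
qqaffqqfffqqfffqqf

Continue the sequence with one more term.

qqaffqqfffqqfffqqfffqqf

Every step adds ffqqf to the end: s(k+1) = s(k)·ffqqf.
So the next term is qqaffqqfffqqfffqqf·ffqqf.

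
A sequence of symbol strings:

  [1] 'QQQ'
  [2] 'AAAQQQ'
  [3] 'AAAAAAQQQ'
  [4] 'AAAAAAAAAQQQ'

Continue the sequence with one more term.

Each term is the previous one with AAA prepended.
Applying this once more to AAAAAAAAAQQQ:

AAAAAAAAAAAAQQQ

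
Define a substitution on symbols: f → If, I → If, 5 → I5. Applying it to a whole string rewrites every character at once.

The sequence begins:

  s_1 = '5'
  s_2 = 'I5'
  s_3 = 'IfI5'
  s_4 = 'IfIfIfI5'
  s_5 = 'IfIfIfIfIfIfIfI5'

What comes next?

Rewriting the 16 symbols of IfIfIfIfIfIfIfI5 one by one yields If If If If If If If If If If If If If If If I5; concatenated:

IfIfIfIfIfIfIfIfIfIfIfIfIfIfIfI5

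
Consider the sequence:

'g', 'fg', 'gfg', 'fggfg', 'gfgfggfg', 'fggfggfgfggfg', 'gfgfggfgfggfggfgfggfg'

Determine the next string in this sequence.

fggfggfgfggfggfgfggfgfggfggfgfggfg

From term 3 onward, concatenate the second-to-last term with the last: g·fg = gfg, fg·gfg = fggfg, …
So term 8 is fggfggfgfggfg·gfgfggfgfggfggfgfggfg.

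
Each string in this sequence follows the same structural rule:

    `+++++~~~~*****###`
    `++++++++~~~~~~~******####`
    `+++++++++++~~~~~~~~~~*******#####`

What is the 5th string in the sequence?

+++++++++++++++++~~~~~~~~~~~~~~~~*********#######

The n-th term is 3n-1 +'s then 3n-2 ~'s then n+3 *'s then n+1 #'s, where the shown terms are n = 2, 3, 4.
For term 5, n = 6, so the run lengths are 17, 16, 9, 7.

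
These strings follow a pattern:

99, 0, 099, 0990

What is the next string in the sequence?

0990099

Each term (from the third on) is the previous term followed by the one before it: term 3 = 0·99 = 099.
The next term joins 0990 and 099.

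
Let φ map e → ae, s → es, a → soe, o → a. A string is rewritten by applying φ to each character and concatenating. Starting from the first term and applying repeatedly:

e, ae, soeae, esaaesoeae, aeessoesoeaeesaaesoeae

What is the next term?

φ(aeessoesoeaeesaaesoeae) expands symbol-by-symbol to soe ae ae es es a ae es a ae soe ae ae es soe soe ae es a ae soe ae; joining the 22 pieces gives the next term.

soeaeaeesesaaeesaaesoeaeaeessoesoeaeesaaesoeae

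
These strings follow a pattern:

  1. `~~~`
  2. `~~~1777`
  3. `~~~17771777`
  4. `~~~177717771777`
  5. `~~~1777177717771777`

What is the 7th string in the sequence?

~~~177717771777177717771777

Every step adds 1777 to the end: s(k+1) = s(k)·1777.
From ~~~1777177717771777, 2 further steps: ~~~1777177717771777 → ~~~17771777177717771777 → (answer).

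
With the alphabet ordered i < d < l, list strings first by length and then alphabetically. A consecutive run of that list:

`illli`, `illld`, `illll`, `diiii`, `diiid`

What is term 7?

Continuing the enumeration 2 steps past diiid: diiid → diiil → (answer).

diidi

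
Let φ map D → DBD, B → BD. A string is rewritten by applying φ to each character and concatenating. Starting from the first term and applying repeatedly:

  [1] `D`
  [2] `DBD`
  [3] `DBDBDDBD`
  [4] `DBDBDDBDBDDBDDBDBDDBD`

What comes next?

Rewriting the 21 symbols of DBDBDDBDBDDBDDBDBDDBD one by one yields DBD BD DBD BD DBD DBD BD DBD BD DBD DBD BD DBD DBD BD DBD BD DBD DBD BD DBD; concatenated:

DBDBDDBDBDDBDDBDBDDBDBDDBDDBDBDDBDDBDBDDBDBDDBDDBDBDDBD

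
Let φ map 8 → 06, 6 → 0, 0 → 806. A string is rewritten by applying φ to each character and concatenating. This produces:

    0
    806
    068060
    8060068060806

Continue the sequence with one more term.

Rewriting the 13 symbols of 8060068060806 one by one yields 06 806 0 806 806 0 06 806 0 806 06 806 0; concatenated:

0680608068060068060806068060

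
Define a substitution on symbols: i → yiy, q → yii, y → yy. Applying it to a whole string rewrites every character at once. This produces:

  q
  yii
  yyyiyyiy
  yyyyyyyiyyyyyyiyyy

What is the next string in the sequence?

Applying the rule to each of the 18 symbols of yyyyyyyiyyyyyyiyyy gives the pieces yy yy yy yy yy yy yy yiy yy yy yy yy yy yy yiy yy yy yy, which concatenate to the answer.

yyyyyyyyyyyyyyyiyyyyyyyyyyyyyyiyyyyyyy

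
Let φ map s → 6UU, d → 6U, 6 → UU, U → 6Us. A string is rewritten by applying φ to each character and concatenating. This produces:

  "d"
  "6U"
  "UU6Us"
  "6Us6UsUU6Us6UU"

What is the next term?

UU6Us6UUUU6Us6UU6Us6UsUU6Us6UUUU6Us6Us

Applying the rule to each of the 14 symbols of 6Us6UsUU6Us6UU gives the pieces UU 6Us 6UU UU 6Us 6UU 6Us 6Us UU 6Us 6UU UU 6Us 6Us, which concatenate to the answer.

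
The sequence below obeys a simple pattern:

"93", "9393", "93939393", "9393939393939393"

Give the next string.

Each string is two copies of the previous one concatenated.
One more doubling of 9393939393939393 gives the answer.

93939393939393939393939393939393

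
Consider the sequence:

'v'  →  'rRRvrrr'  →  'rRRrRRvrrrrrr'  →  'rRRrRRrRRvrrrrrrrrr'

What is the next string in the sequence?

Each term wraps the previous one in rRR on the left and rrr on the right.
One more step from rRRrRRrRRvrrrrrrrrr gives the answer.

rRRrRRrRRrRRvrrrrrrrrrrrr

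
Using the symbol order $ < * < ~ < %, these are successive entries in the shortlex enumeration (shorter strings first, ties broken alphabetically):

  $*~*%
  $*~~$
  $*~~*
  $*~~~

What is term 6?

$*~%$

Stepping forward 2 times from $*~~~: $*~~~ → $*~~%, then the target.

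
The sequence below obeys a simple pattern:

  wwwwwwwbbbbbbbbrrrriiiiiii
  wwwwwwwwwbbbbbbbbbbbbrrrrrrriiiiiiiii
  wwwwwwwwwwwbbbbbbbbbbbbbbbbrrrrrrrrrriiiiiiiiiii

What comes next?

Each string has the form w^{2n+3} b^{4n} r^{3n-2} i^{2n+3}, where the shown terms are n = 2, 3, 4.
For the next term, n = 5, so the run lengths are 13, 20, 13, 13.

wwwwwwwwwwwwwbbbbbbbbbbbbbbbbbbbbrrrrrrrrrrrrriiiiiiiiiiiii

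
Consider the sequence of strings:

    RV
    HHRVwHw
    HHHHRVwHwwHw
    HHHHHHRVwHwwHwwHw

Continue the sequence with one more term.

HHHHHHHHRVwHwwHwwHwwHw

Every step adds HH to the front and wHw to the end of the previous string.
So the next term is HH·HHHHHHRVwHwwHwwHw·wHw.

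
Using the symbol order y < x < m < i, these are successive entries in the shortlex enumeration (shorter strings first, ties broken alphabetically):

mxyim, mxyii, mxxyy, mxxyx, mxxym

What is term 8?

mxxxx

Stepping forward 3 times from mxxym: mxxym → mxxyi → mxxxy, then the target.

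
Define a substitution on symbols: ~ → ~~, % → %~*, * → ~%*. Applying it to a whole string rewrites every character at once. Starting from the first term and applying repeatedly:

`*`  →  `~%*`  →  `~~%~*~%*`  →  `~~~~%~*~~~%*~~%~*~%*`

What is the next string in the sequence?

~~~~~~~~%~*~~~%*~~~~~~%~*~%*~~~~%~*~~~%*~~%~*~%*

φ(~~~~%~*~~~%*~~%~*~%*) expands symbol-by-symbol to ~~ ~~ ~~ ~~ %~* ~~ ~%* ~~ ~~ ~~ %~* ~%* ~~ ~~ %~* ~~ ~%* ~~ %~* ~%*; joining the 20 pieces gives the next term.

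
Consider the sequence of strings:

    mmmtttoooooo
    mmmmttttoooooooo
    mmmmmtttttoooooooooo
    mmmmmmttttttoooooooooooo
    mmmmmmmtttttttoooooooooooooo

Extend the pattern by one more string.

mmmmmmmmttttttttoooooooooooooooo

Term n consists of n m's, followed by n t's, followed by 2n o's, where the shown terms are n = 3, 4, 5, 6, 7.
Setting n = 8 gives 8, 8, 16 characters in each block.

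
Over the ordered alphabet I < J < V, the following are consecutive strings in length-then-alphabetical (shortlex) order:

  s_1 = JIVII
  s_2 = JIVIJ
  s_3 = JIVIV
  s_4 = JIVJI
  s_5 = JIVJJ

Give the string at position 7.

Stepping forward 2 times from JIVJJ: JIVJJ → JIVJV, then the target.

JIVVI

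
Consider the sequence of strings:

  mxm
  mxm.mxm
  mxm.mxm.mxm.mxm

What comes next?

mxm.mxm.mxm.mxm.mxm.mxm.mxm.mxm

Every step duplicates the string with '.' between the halves.
One more doubling of mxm.mxm.mxm.mxm gives the answer.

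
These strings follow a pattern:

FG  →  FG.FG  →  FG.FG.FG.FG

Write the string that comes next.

Each string is two copies of the previous one joined by '.'.
So the next term is two copies of FG.FG.FG.FG with '.' between the halves.

FG.FG.FG.FG.FG.FG.FG.FG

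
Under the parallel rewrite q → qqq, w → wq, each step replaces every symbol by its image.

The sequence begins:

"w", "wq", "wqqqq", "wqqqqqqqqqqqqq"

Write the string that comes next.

Replace each of the 14 characters of wqqqqqqqqqqqqq in place — wq qqq qqq qqq qqq qqq qqq qqq qqq qqq qqq qqq qqq qqq — and concatenate.

wqqqqqqqqqqqqqqqqqqqqqqqqqqqqqqqqqqqqqqqq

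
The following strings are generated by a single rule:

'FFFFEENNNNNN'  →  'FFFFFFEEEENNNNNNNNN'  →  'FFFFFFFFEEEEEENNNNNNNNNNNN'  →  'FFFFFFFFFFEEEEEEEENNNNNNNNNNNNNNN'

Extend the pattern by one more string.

The n-th term is 2n+2 F's then 2n E's then 3n+3 N's (n = 1, 2, …).
Setting n = 5 gives 12, 10, 18 characters in each block.

FFFFFFFFFFFFEEEEEEEEEENNNNNNNNNNNNNNNNNN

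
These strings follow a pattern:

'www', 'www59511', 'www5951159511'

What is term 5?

The strings grow by a fixed suffix 59511 each time.
From www5951159511, 2 further steps: www5951159511 → www595115951159511 → (answer).

www59511595115951159511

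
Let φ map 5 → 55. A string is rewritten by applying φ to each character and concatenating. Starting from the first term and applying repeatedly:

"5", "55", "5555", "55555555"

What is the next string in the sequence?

Rewriting each symbol of 55555555: 5→55, 5→55, 5→55, 5→55, 5→55, 5→55, 5→55, 5→55, which concatenates to 55 55 55 55 55 55 55 55.

5555555555555555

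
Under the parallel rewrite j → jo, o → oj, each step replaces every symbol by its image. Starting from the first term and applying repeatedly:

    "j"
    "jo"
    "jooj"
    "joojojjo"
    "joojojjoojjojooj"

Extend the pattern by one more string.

Applying the rule to each of the 16 symbols of joojojjoojjojooj gives the pieces jo oj oj jo oj jo jo oj oj jo jo oj jo oj oj jo, which concatenate to the answer.

joojojjoojjojoojojjojoojjoojojjo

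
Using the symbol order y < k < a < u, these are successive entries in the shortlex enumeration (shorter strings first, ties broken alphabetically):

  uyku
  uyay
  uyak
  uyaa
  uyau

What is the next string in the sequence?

Find the rightmost character of uyau below u, bump it to the next letter, and reset everything to its right to y.

uyuy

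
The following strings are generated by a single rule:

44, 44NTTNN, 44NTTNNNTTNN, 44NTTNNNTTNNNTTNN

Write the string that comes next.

The strings grow by a fixed suffix NTTNN each time.
Applying this once more to 44NTTNNNTTNNNTTNN:

44NTTNNNTTNNNTTNNNTTNN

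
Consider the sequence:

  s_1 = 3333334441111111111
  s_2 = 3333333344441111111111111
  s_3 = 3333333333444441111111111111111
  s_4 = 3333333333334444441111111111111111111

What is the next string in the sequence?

The n-th term is 2n 3's then n 4's then 3n+1 1's, where the shown terms are n = 3, 4, 5, 6.
At n = 7 the blocks have lengths 14, 7, 22.

3333333333333344444441111111111111111111111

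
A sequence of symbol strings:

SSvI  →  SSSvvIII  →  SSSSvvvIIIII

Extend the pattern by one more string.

The n-th term is n+1 S's then n v's then 2n-1 I's (n = 1, 2, …).
For the next term, n = 4, so the run lengths are 5, 4, 7.

SSSSSvvvvIIIIIII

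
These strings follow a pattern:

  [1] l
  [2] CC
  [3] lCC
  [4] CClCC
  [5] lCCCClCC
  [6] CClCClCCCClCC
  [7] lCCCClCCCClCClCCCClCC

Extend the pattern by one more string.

This is a Fibonacci-style word recurrence s(k) = s(k−2)·s(k−1): e.g. l·CC = lCC.
The next term joins CClCClCCCClCC and lCCCClCCCClCClCCCClCC.

CClCClCCCClCClCCCClCCCClCClCCCClCC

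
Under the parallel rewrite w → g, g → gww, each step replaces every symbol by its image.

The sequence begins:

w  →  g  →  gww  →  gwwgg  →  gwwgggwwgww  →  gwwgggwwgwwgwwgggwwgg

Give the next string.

Rewriting the 21 symbols of gwwgggwwgwwgwwgggwwgg one by one yields gww g g gww gww gww g g gww g g gww g g gww gww gww g g gww gww; concatenated:

gwwgggwwgwwgwwgggwwgggwwgggwwgwwgwwgggwwgww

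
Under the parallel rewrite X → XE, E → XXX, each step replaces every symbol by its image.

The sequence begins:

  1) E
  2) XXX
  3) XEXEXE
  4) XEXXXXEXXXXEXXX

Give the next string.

Replace each of the 15 characters of XEXXXXEXXXXEXXX in place — XE XXX XE XE XE XE XXX XE XE XE XE XXX XE XE XE — and concatenate.

XEXXXXEXEXEXEXXXXEXEXEXEXXXXEXEXE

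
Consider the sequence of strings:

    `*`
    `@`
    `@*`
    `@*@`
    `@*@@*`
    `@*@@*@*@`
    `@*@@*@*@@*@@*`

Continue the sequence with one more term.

@*@@*@*@@*@@*@*@@*@*@

This is a Fibonacci-style word recurrence s(k) = s(k−1)·s(k−2): e.g. @·* = @*.
The next term joins @*@@*@*@@*@@* and @*@@*@*@.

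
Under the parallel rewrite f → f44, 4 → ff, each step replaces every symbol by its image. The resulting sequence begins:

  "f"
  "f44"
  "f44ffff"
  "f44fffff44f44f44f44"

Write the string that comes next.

Rewriting the 19 symbols of f44fffff44f44f44f44 one by one yields f44 ff ff f44 f44 f44 f44 f44 ff ff f44 ff ff f44 ff ff f44 ff ff; concatenated:

f44fffff44f44f44f44f44fffff44fffff44fffff44ffff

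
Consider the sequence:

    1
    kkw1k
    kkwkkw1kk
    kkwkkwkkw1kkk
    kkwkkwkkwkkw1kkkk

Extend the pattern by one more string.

kkwkkwkkwkkwkkw1kkkkk

Every step adds kkw to the front and k to the end of the previous string.
One more step from kkwkkwkkwkkw1kkkk gives the answer.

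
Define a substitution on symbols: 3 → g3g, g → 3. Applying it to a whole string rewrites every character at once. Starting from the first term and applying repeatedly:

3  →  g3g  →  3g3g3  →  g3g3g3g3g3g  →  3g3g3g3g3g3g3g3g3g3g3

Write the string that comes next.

g3g3g3g3g3g3g3g3g3g3g3g3g3g3g3g3g3g3g3g3g3g

Replace each of the 21 characters of 3g3g3g3g3g3g3g3g3g3g3 in place — g3g 3 g3g 3 g3g 3 g3g 3 g3g 3 g3g 3 g3g 3 g3g 3 g3g 3 g3g 3 g3g — and concatenate.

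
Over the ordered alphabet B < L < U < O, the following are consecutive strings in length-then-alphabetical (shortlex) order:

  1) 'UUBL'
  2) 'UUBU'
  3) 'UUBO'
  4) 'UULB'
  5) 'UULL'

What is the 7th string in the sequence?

UULO

Stepping forward 2 times from UULL: UULL → UULU, then the target.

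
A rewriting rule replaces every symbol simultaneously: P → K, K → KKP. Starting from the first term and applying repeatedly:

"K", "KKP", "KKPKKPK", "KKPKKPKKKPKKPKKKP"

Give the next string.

Applying the rule to each of the 17 symbols of KKPKKPKKKPKKPKKKP gives the pieces KKP KKP K KKP KKP K KKP KKP KKP K KKP KKP K KKP KKP KKP K, which concatenate to the answer.

KKPKKPKKKPKKPKKKPKKPKKPKKKPKKPKKKPKKPKKPK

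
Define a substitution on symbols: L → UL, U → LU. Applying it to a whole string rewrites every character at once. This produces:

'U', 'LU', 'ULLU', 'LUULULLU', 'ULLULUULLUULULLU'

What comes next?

Applying the rule to each of the 16 symbols of ULLULUULLUULULLU gives the pieces LU UL UL LU UL LU LU UL UL LU LU UL LU UL UL LU, which concatenate to the answer.

LUULULLUULLULUULULLULUULLUULULLU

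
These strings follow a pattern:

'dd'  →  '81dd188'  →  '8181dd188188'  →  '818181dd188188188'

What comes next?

81818181dd188188188188

Each term wraps the previous one in 81 on the left and 188 on the right.
So the next term is 81·818181dd188188188·188.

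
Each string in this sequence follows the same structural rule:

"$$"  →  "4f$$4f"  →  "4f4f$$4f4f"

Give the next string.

Each term wraps the previous one in 4f on the left and 4f on the right.
Applying this once more to 4f4f$$4f4f:

4f4f4f$$4f4f4f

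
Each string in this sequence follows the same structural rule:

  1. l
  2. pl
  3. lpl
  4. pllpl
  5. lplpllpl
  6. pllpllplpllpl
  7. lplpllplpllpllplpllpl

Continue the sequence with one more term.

pllpllplpllpllplpllplpllpllplpllpl

Each term (from the third on) is the two preceding terms concatenated in order: term 3 = l·pl = lpl.
So term 8 is pllpllplpllpl·lplpllplpllpllplpllpl.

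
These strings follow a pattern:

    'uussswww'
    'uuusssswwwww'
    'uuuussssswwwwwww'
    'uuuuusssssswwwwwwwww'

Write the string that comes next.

uuuuuussssssswwwwwwwwwww

Reading off run lengths: u runs 2, 3, 4, 5; s runs 3, 4, 5, 6; w runs 3, 5, 7, 9 — each is linear in n, where the shown terms are n = 2, 3, 4, 5.
For the next term, n = 6, so the run lengths are 6, 7, 11.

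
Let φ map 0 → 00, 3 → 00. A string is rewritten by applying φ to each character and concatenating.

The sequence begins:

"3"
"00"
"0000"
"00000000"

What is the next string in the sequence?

Rewriting each symbol of 00000000: 0→00, 0→00, 0→00, 0→00, 0→00, 0→00, 0→00, 0→00, which concatenates to 00 00 00 00 00 00 00 00.

0000000000000000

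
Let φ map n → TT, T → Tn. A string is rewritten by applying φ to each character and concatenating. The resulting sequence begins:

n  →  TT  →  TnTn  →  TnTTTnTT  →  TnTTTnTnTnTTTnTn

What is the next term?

TnTTTnTnTnTTTnTTTnTTTnTnTnTTTnTT

Applying the rule to each of the 16 symbols of TnTTTnTnTnTTTnTn gives the pieces Tn TT Tn Tn Tn TT Tn TT Tn TT Tn Tn Tn TT Tn TT, which concatenate to the answer.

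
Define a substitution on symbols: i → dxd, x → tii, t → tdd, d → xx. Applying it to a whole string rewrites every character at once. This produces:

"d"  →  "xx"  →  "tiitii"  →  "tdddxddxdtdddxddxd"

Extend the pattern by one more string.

Rewriting the 18 symbols of tdddxddxdtdddxddxd one by one yields tdd xx xx xx tii xx xx tii xx tdd xx xx xx tii xx xx tii xx; concatenated:

tddxxxxxxtiixxxxtiixxtddxxxxxxtiixxxxtiixx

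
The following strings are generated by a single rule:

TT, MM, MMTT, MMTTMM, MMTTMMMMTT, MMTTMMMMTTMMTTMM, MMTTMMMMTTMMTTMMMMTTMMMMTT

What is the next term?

From term 3 onward, concatenate the last term with the second-to-last: MM·TT = MMTT, MMTT·MM = MMTTMM, …
So term 8 is MMTTMMMMTTMMTTMMMMTTMMMMTT·MMTTMMMMTTMMTTMM.

MMTTMMMMTTMMTTMMMMTTMMMMTTMMTTMMMMTTMMTTMM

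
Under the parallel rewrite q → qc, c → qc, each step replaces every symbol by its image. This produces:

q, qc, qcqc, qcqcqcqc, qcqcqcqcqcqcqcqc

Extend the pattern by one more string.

qcqcqcqcqcqcqcqcqcqcqcqcqcqcqcqc

Replace each of the 16 characters of qcqcqcqcqcqcqcqc in place — qc qc qc qc qc qc qc qc qc qc qc qc qc qc qc qc — and concatenate.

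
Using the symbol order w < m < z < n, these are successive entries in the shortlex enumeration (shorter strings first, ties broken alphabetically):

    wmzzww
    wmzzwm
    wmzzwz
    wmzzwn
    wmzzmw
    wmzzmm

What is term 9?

Stepping forward 3 times from wmzzmm: wmzzmm → wmzzmz → wmzzmn, then the target.

wmzzzw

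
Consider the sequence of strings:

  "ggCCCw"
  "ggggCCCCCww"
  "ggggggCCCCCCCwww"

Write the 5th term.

The n-th term is 2n g's then 2n+1 C's then n w's (n = 1, 2, …).
Setting n = 5 gives 10, 11, 5 characters in each block.

ggggggggggCCCCCCCCCCCwwwww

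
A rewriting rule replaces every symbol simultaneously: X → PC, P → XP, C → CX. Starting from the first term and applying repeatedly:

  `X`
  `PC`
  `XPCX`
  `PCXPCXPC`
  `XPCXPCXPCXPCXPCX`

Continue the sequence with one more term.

Rewriting the 16 symbols of XPCXPCXPCXPCXPCX one by one yields PC XP CX PC XP CX PC XP CX PC XP CX PC XP CX PC; concatenated:

PCXPCXPCXPCXPCXPCXPCXPCXPCXPCXPC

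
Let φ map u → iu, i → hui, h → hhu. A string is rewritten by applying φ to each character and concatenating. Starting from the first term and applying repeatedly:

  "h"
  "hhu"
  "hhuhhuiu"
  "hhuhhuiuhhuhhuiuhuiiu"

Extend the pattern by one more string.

hhuhhuiuhhuhhuiuhuiiuhhuhhuiuhhuhhuiuhuiiuhhuiuhuihuiiu

Replace each of the 21 characters of hhuhhuiuhhuhhuiuhuiiu in place — hhu hhu iu hhu hhu iu hui iu hhu hhu iu hhu hhu iu hui iu hhu iu hui hui iu — and concatenate.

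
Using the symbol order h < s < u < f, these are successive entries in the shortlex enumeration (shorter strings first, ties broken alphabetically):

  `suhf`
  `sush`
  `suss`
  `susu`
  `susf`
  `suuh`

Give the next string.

suus

Find the rightmost character of suuh below f, bump it to the next letter, and reset everything to its right to h.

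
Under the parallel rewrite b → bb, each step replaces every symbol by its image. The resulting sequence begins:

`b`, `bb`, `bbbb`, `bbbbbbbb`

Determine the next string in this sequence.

bbbbbbbbbbbbbbbb

Expanding bbbbbbbb: b→bb, b→bb, b→bb, b→bb, b→bb, b→bb, b→bb, b→bb. Concatenated: bb bb bb bb bb bb bb bb.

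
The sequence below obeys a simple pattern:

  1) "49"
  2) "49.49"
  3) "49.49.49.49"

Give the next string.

49.49.49.49.49.49.49.49

s(k+1) = s(k)·.·s(k) — each term doubles the last with '.' between the halves.
So the next term is two copies of 49.49.49.49 with '.' between the halves.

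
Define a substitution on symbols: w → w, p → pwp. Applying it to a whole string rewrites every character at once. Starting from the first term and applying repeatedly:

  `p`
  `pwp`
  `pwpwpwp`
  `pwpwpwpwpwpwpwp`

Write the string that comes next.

pwpwpwpwpwpwpwpwpwpwpwpwpwpwpwp

Replace each of the 15 characters of pwpwpwpwpwpwpwp in place — pwp w pwp w pwp w pwp w pwp w pwp w pwp w pwp — and concatenate.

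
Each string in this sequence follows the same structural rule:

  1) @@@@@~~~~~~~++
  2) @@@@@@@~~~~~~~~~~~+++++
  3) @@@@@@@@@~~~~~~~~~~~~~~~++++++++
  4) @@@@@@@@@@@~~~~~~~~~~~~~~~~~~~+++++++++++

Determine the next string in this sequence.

Term n consists of 2n+3 @'s, followed by 4n+3 ~'s, followed by 3n-1 +'s (n = 1, 2, …).
For the next term, n = 5, so the run lengths are 13, 23, 14.

@@@@@@@@@@@@@~~~~~~~~~~~~~~~~~~~~~~~++++++++++++++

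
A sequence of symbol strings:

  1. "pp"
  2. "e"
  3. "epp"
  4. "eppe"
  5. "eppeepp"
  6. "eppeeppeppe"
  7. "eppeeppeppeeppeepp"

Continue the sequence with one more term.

eppeeppeppeeppeeppeppeeppeppe

From term 3 onward, concatenate the last term with the second-to-last: e·pp = epp, epp·e = eppe, …
Continuing: eppeeppeppeeppeepp · eppeeppeppe gives term 8.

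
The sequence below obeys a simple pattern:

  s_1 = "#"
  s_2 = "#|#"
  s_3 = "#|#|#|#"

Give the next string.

#|#|#|#|#|#|#|#

Every step duplicates the string with '|' between the halves.
One more doubling of #|#|#|# gives the answer.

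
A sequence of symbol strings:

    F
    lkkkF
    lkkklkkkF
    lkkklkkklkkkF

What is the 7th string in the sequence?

lkkklkkklkkklkkklkkklkkkF

The strings grow by a fixed prefix lkkk each time.
From lkkklkkklkkkF, 3 further steps: lkkklkkklkkkF → lkkklkkklkkklkkkF → lkkklkkklkkklkkklkkkF → (answer).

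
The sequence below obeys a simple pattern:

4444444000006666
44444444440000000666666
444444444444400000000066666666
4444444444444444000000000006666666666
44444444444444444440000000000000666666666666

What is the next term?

444444444444444444444400000000000000066666666666666

The n-th term is 3n+1 4's then 2n+1 0's then 2n 6's, where the shown terms are n = 2, 3, 4, 5, 6.
Setting n = 7 gives 22, 15, 14 characters in each block.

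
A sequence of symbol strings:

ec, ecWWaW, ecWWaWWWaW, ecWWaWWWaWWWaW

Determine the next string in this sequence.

The strings grow by a fixed suffix WWaW each time.
One more step from ecWWaWWWaWWWaW gives the answer.

ecWWaWWWaWWWaWWWaW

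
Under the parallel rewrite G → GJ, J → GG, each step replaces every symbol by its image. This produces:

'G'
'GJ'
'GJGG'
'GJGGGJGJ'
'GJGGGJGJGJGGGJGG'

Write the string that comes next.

Rewriting the 16 symbols of GJGGGJGJGJGGGJGG one by one yields GJ GG GJ GJ GJ GG GJ GG GJ GG GJ GJ GJ GG GJ GJ; concatenated:

GJGGGJGJGJGGGJGGGJGGGJGJGJGGGJGJ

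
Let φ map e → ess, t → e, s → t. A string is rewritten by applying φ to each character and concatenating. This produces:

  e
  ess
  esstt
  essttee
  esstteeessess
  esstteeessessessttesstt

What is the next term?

Replace each of the 23 characters of esstteeessessessttesstt in place — ess t t e e ess ess ess t t ess t t ess t t e e ess t t e e — and concatenate.

esstteeessessessttessttesstteeessttee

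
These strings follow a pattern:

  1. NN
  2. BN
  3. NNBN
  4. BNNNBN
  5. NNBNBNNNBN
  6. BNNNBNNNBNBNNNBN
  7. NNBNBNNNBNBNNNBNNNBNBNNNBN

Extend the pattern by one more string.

From term 3 onward, concatenate the second-to-last term with the last: NN·BN = NNBN, BN·NNBN = BNNNBN, …
Continuing: BNNNBNNNBNBNNNBN · NNBNBNNNBNBNNNBNNNBNBNNNBN gives term 8.

BNNNBNNNBNBNNNBNNNBNBNNNBNBNNNBNNNBNBNNNBN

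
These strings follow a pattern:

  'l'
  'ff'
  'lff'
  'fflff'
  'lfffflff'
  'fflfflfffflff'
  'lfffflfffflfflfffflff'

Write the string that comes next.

fflfflfffflfflfffflfffflfflfffflff

From term 3 onward, concatenate the second-to-last term with the last: l·ff = lff, ff·lff = fflff, …
Continuing: fflfflfffflff · lfffflfffflfflfffflff gives term 8.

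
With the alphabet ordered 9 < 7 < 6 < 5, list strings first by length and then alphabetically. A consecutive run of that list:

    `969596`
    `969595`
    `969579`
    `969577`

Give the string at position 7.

Stepping forward 3 times from 969577: 969577 → 969576 → 969575, then the target.

969569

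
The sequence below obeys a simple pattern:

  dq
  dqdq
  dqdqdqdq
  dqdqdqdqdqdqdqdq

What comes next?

s(k+1) = s(k)·s(k) — each term doubles the last.
One more doubling of dqdqdqdqdqdqdqdq gives the answer.

dqdqdqdqdqdqdqdqdqdqdqdqdqdqdqdq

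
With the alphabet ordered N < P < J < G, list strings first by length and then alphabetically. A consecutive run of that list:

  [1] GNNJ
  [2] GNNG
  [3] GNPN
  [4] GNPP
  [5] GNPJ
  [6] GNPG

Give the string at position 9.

GNJJ

Stepping forward 3 times from GNPG: GNPG → GNJN → GNJP, then the target.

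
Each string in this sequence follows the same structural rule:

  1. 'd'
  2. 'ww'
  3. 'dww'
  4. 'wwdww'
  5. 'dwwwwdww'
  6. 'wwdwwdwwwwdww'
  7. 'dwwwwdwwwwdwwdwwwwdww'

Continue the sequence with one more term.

From term 3 onward, concatenate the second-to-last term with the last: d·ww = dww, ww·dww = wwdww, …
Continuing: wwdwwdwwwwdww · dwwwwdwwwwdwwdwwwwdww gives term 8.

wwdwwdwwwwdwwdwwwwdwwwwdwwdwwwwdww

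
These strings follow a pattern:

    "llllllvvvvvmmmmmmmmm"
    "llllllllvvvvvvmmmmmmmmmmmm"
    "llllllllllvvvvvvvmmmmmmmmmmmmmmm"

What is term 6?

llllllllllllllllvvvvvvvvvvmmmmmmmmmmmmmmmmmmmmmmmm

The n-th term is 2n l's then n+2 v's then 3n m's, where the shown terms are n = 3, 4, 5.
At n = 8 the blocks have lengths 16, 10, 24.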